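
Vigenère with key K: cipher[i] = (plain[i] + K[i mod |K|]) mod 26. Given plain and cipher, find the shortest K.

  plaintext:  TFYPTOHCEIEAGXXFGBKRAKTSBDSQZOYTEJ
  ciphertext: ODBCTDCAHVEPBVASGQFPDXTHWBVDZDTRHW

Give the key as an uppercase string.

VYDNAP

  i= 0: O-T = 21 → V
  i= 1: D-F = 24 → Y
  i= 2: B-Y =  3 → D
  i= 3: C-P = 13 → N
  i= 4: T-T =  0 → A
  i= 5: D-O = 15 → P
  i= 6: C-H = 21 → V
  i= 7: A-C = 24 → Y
  i= 8: H-E =  3 → D
  i= 9: V-I = 13 → N
  i=10: E-E =  0 → A
  i=11: P-A = 15 → P
  i=12: B-G = 21 → V
  i=13: V-X = 24 → Y
  i=14: A-X =  3 → D
  i=15: S-F = 13 → N
  i=16: G-G =  0 → A
  i=17: Q-B = 15 → P
  i=18: F-K = 21 → V
  i=19: P-R = 24 → Y
  i=20: D-A =  3 → D
  i=21: X-K = 13 → N
  i=22: T-T =  0 → A
  i=23: H-S = 15 → P
  i=24: W-B = 21 → V
  i=25: B-D = 24 → Y
  i=26: V-S =  3 → D
  i=27: D-Q = 13 → N
  i=28: Z-Z =  0 → A
  i=29: D-O = 15 → P
  i=30: T-Y = 21 → V
  i=31: R-T = 24 → Y
  i=32: H-E =  3 → D
  i=33: W-J = 13 → N
  shifts repeat with period 6: VYDNAP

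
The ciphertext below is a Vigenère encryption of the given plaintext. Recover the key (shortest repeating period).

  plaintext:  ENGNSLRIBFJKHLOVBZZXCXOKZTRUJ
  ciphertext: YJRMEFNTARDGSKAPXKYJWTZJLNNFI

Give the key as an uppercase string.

UWLZM

  i= 0: Y-E = 20 → U
  i= 1: J-N = 22 → W
  i= 2: R-G = 11 → L
  i= 3: M-N = 25 → Z
  i= 4: E-S = 12 → M
  i= 5: F-L = 20 → U
  i= 6: N-R = 22 → W
  i= 7: T-I = 11 → L
  i= 8: A-B = 25 → Z
  i= 9: R-F = 12 → M
  i=10: D-J = 20 → U
  i=11: G-K = 22 → W
  i=12: S-H = 11 → L
  i=13: K-L = 25 → Z
  i=14: A-O = 12 → M
  i=15: P-V = 20 → U
  i=16: X-B = 22 → W
  i=17: K-Z = 11 → L
  i=18: Y-Z = 25 → Z
  i=19: J-X = 12 → M
  i=20: W-C = 20 → U
  i=21: T-X = 22 → W
  i=22: Z-O = 11 → L
  i=23: J-K = 25 → Z
  i=24: L-Z = 12 → M
  i=25: N-T = 20 → U
  i=26: N-R = 22 → W
  i=27: F-U = 11 → L
  i=28: I-J = 25 → Z
  shifts repeat with period 5: UWLZM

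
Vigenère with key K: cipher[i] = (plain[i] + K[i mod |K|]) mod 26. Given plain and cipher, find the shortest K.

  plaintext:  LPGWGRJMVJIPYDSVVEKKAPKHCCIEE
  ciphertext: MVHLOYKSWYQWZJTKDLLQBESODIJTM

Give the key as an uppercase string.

  i= 0: M-L =  1 → B
  i= 1: V-P =  6 → G
  i= 2: H-G =  1 → B
  i= 3: L-W = 15 → P
  i= 4: O-G =  8 → I
  i= 5: Y-R =  7 → H
  i= 6: K-J =  1 → B
  i= 7: S-M =  6 → G
  i= 8: W-V =  1 → B
  i= 9: Y-J = 15 → P
  i=10: Q-I =  8 → I
  i=11: W-P =  7 → H
  i=12: Z-Y =  1 → B
  i=13: J-D =  6 → G
  i=14: T-S =  1 → B
  i=15: K-V = 15 → P
  i=16: D-V =  8 → I
  i=17: L-E =  7 → H
  i=18: L-K =  1 → B
  i=19: Q-K =  6 → G
  i=20: B-A =  1 → B
  i=21: E-P = 15 → P
  i=22: S-K =  8 → I
  i=23: O-H =  7 → H
  i=24: D-C =  1 → B
  i=25: I-C =  6 → G
  i=26: J-I =  1 → B
  i=27: T-E = 15 → P
  i=28: M-E =  8 → I
  shifts repeat with period 6: BGBPIH

BGBPIH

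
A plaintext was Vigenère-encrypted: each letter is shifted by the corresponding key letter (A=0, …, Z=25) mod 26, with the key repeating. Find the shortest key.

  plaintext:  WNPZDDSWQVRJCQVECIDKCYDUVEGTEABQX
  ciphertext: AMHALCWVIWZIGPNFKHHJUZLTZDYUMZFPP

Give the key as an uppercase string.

EZSBIZ

  i= 0: A-W =  4 → E
  i= 1: M-N = 25 → Z
  i= 2: H-P = 18 → S
  i= 3: A-Z =  1 → B
  i= 4: L-D =  8 → I
  i= 5: C-D = 25 → Z
  i= 6: W-S =  4 → E
  i= 7: V-W = 25 → Z
  i= 8: I-Q = 18 → S
  i= 9: W-V =  1 → B
  i=10: Z-R =  8 → I
  i=11: I-J = 25 → Z
  i=12: G-C =  4 → E
  i=13: P-Q = 25 → Z
  i=14: N-V = 18 → S
  i=15: F-E =  1 → B
  i=16: K-C =  8 → I
  i=17: H-I = 25 → Z
  i=18: H-D =  4 → E
  i=19: J-K = 25 → Z
  i=20: U-C = 18 → S
  i=21: Z-Y =  1 → B
  i=22: L-D =  8 → I
  i=23: T-U = 25 → Z
  i=24: Z-V =  4 → E
  i=25: D-E = 25 → Z
  i=26: Y-G = 18 → S
  i=27: U-T =  1 → B
  i=28: M-E =  8 → I
  i=29: Z-A = 25 → Z
  i=30: F-B =  4 → E
  i=31: P-Q = 25 → Z
  i=32: P-X = 18 → S
  shifts repeat with period 6: EZSBIZ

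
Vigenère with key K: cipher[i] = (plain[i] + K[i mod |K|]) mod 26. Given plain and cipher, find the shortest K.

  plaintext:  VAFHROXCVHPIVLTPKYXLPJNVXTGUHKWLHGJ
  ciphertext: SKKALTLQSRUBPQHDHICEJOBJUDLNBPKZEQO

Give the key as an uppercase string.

XKFTUFOO

  i= 0: S-V = 23 → X
  i= 1: K-A = 10 → K
  i= 2: K-F =  5 → F
  i= 3: A-H = 19 → T
  i= 4: L-R = 20 → U
  i= 5: T-O =  5 → F
  i= 6: L-X = 14 → O
  i= 7: Q-C = 14 → O
  i= 8: S-V = 23 → X
  i= 9: R-H = 10 → K
  i=10: U-P =  5 → F
  i=11: B-I = 19 → T
  i=12: P-V = 20 → U
  i=13: Q-L =  5 → F
  i=14: H-T = 14 → O
  i=15: D-P = 14 → O
  i=16: H-K = 23 → X
  i=17: I-Y = 10 → K
  i=18: C-X =  5 → F
  i=19: E-L = 19 → T
  i=20: J-P = 20 → U
  i=21: O-J =  5 → F
  i=22: B-N = 14 → O
  i=23: J-V = 14 → O
  i=24: U-X = 23 → X
  i=25: D-T = 10 → K
  i=26: L-G =  5 → F
  i=27: N-U = 19 → T
  i=28: B-H = 20 → U
  i=29: P-K =  5 → F
  i=30: K-W = 14 → O
  i=31: Z-L = 14 → O
  i=32: E-H = 23 → X
  i=33: Q-G = 10 → K
  i=34: O-J =  5 → F
  shifts repeat with period 8: XKFTUFOO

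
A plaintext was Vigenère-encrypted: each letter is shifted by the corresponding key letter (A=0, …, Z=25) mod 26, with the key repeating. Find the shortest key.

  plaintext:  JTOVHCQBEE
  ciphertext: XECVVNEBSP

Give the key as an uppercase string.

OLOA

  i= 0: X-J = 14 → O
  i= 1: E-T = 11 → L
  i= 2: C-O = 14 → O
  i= 3: V-V =  0 → A
  i= 4: V-H = 14 → O
  i= 5: N-C = 11 → L
  i= 6: E-Q = 14 → O
  i= 7: B-B =  0 → A
  i= 8: S-E = 14 → O
  i= 9: P-E = 11 → L
  shifts repeat with period 4: OLOA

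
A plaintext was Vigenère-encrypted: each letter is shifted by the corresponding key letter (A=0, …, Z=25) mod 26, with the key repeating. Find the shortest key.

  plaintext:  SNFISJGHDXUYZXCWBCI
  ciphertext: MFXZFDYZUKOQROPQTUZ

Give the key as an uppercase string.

USSRN

  i= 0: M-S = 20 → U
  i= 1: F-N = 18 → S
  i= 2: X-F = 18 → S
  i= 3: Z-I = 17 → R
  i= 4: F-S = 13 → N
  i= 5: D-J = 20 → U
  i= 6: Y-G = 18 → S
  i= 7: Z-H = 18 → S
  i= 8: U-D = 17 → R
  i= 9: K-X = 13 → N
  i=10: O-U = 20 → U
  i=11: Q-Y = 18 → S
  i=12: R-Z = 18 → S
  i=13: O-X = 17 → R
  i=14: P-C = 13 → N
  i=15: Q-W = 20 → U
  i=16: T-B = 18 → S
  i=17: U-C = 18 → S
  i=18: Z-I = 17 → R
  shifts repeat with period 5: USSRN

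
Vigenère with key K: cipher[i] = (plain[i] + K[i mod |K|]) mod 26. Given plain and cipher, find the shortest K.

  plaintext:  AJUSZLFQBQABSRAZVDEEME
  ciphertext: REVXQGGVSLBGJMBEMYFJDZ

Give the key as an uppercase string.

  i= 0: R-A = 17 → R
  i= 1: E-J = 21 → V
  i= 2: V-U =  1 → B
  i= 3: X-S =  5 → F
  i= 4: Q-Z = 17 → R
  i= 5: G-L = 21 → V
  i= 6: G-F =  1 → B
  i= 7: V-Q =  5 → F
  i= 8: S-B = 17 → R
  i= 9: L-Q = 21 → V
  i=10: B-A =  1 → B
  i=11: G-B =  5 → F
  i=12: J-S = 17 → R
  i=13: M-R = 21 → V
  i=14: B-A =  1 → B
  i=15: E-Z =  5 → F
  i=16: M-V = 17 → R
  i=17: Y-D = 21 → V
  i=18: F-E =  1 → B
  i=19: J-E =  5 → F
  i=20: D-M = 17 → R
  i=21: Z-E = 21 → V
  shifts repeat with period 4: RVBF

RVBF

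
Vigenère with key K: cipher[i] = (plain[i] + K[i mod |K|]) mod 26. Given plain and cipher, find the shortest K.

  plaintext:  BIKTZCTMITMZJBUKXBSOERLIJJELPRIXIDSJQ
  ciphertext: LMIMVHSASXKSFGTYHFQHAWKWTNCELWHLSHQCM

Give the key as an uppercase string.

KEYTWFZO

  i= 0: L-B = 10 → K
  i= 1: M-I =  4 → E
  i= 2: I-K = 24 → Y
  i= 3: M-T = 19 → T
  i= 4: V-Z = 22 → W
  i= 5: H-C =  5 → F
  i= 6: S-T = 25 → Z
  i= 7: A-M = 14 → O
  i= 8: S-I = 10 → K
  i= 9: X-T =  4 → E
  i=10: K-M = 24 → Y
  i=11: S-Z = 19 → T
  i=12: F-J = 22 → W
  i=13: G-B =  5 → F
  i=14: T-U = 25 → Z
  i=15: Y-K = 14 → O
  i=16: H-X = 10 → K
  i=17: F-B =  4 → E
  i=18: Q-S = 24 → Y
  i=19: H-O = 19 → T
  i=20: A-E = 22 → W
  i=21: W-R =  5 → F
  i=22: K-L = 25 → Z
  i=23: W-I = 14 → O
  i=24: T-J = 10 → K
  i=25: N-J =  4 → E
  i=26: C-E = 24 → Y
  i=27: E-L = 19 → T
  i=28: L-P = 22 → W
  i=29: W-R =  5 → F
  i=30: H-I = 25 → Z
  i=31: L-X = 14 → O
  i=32: S-I = 10 → K
  i=33: H-D =  4 → E
  i=34: Q-S = 24 → Y
  i=35: C-J = 19 → T
  i=36: M-Q = 22 → W
  shifts repeat with period 8: KEYTWFZO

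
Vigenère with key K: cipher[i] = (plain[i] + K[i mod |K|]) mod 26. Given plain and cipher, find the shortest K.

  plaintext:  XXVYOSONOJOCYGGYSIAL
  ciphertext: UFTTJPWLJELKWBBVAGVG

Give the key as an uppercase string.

  i= 0: U-X = 23 → X
  i= 1: F-X =  8 → I
  i= 2: T-V = 24 → Y
  i= 3: T-Y = 21 → V
  i= 4: J-O = 21 → V
  i= 5: P-S = 23 → X
  i= 6: W-O =  8 → I
  i= 7: L-N = 24 → Y
  i= 8: J-O = 21 → V
  i= 9: E-J = 21 → V
  i=10: L-O = 23 → X
  i=11: K-C =  8 → I
  i=12: W-Y = 24 → Y
  i=13: B-G = 21 → V
  i=14: B-G = 21 → V
  i=15: V-Y = 23 → X
  i=16: A-S =  8 → I
  i=17: G-I = 24 → Y
  i=18: V-A = 21 → V
  i=19: G-L = 21 → V
  shifts repeat with period 5: XIYVV

XIYVV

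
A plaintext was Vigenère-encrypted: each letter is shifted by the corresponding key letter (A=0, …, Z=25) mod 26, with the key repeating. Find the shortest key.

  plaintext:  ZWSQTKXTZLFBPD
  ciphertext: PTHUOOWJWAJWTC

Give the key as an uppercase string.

QXPEVEZ

  i= 0: P-Z = 16 → Q
  i= 1: T-W = 23 → X
  i= 2: H-S = 15 → P
  i= 3: U-Q =  4 → E
  i= 4: O-T = 21 → V
  i= 5: O-K =  4 → E
  i= 6: W-X = 25 → Z
  i= 7: J-T = 16 → Q
  i= 8: W-Z = 23 → X
  i= 9: A-L = 15 → P
  i=10: J-F =  4 → E
  i=11: W-B = 21 → V
  i=12: T-P =  4 → E
  i=13: C-D = 25 → Z
  shifts repeat with period 7: QXPEVEZ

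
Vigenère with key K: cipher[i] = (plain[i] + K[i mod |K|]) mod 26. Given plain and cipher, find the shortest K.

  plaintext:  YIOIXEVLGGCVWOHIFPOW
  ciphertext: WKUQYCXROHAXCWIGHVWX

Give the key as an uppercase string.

  i= 0: W-Y = 24 → Y
  i= 1: K-I =  2 → C
  i= 2: U-O =  6 → G
  i= 3: Q-I =  8 → I
  i= 4: Y-X =  1 → B
  i= 5: C-E = 24 → Y
  i= 6: X-V =  2 → C
  i= 7: R-L =  6 → G
  i= 8: O-G =  8 → I
  i= 9: H-G =  1 → B
  i=10: A-C = 24 → Y
  i=11: X-V =  2 → C
  i=12: C-W =  6 → G
  i=13: W-O =  8 → I
  i=14: I-H =  1 → B
  i=15: G-I = 24 → Y
  i=16: H-F =  2 → C
  i=17: V-P =  6 → G
  i=18: W-O =  8 → I
  i=19: X-W =  1 → B
  shifts repeat with period 5: YCGIB

YCGIB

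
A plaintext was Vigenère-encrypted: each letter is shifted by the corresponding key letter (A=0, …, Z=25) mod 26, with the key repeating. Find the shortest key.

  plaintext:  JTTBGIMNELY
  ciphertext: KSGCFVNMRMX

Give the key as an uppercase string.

  i= 0: K-J =  1 → B
  i= 1: S-T = 25 → Z
  i= 2: G-T = 13 → N
  i= 3: C-B =  1 → B
  i= 4: F-G = 25 → Z
  i= 5: V-I = 13 → N
  i= 6: N-M =  1 → B
  i= 7: M-N = 25 → Z
  i= 8: R-E = 13 → N
  i= 9: M-L =  1 → B
  i=10: X-Y = 25 → Z
  shifts repeat with period 3: BZN

BZN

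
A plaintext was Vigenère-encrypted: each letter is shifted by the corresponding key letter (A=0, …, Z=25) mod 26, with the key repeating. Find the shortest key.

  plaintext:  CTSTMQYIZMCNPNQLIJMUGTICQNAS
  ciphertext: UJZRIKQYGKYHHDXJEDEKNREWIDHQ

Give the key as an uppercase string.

SQHYWU

  i= 0: U-C = 18 → S
  i= 1: J-T = 16 → Q
  i= 2: Z-S =  7 → H
  i= 3: R-T = 24 → Y
  i= 4: I-M = 22 → W
  i= 5: K-Q = 20 → U
  i= 6: Q-Y = 18 → S
  i= 7: Y-I = 16 → Q
  i= 8: G-Z =  7 → H
  i= 9: K-M = 24 → Y
  i=10: Y-C = 22 → W
  i=11: H-N = 20 → U
  i=12: H-P = 18 → S
  i=13: D-N = 16 → Q
  i=14: X-Q =  7 → H
  i=15: J-L = 24 → Y
  i=16: E-I = 22 → W
  i=17: D-J = 20 → U
  i=18: E-M = 18 → S
  i=19: K-U = 16 → Q
  i=20: N-G =  7 → H
  i=21: R-T = 24 → Y
  i=22: E-I = 22 → W
  i=23: W-C = 20 → U
  i=24: I-Q = 18 → S
  i=25: D-N = 16 → Q
  i=26: H-A =  7 → H
  i=27: Q-S = 24 → Y
  shifts repeat with period 6: SQHYWU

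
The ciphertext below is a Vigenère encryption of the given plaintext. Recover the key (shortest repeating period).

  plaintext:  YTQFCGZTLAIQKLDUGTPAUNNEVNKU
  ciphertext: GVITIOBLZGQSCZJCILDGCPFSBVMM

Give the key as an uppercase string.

ICSOG

  i= 0: G-Y =  8 → I
  i= 1: V-T =  2 → C
  i= 2: I-Q = 18 → S
  i= 3: T-F = 14 → O
  i= 4: I-C =  6 → G
  i= 5: O-G =  8 → I
  i= 6: B-Z =  2 → C
  i= 7: L-T = 18 → S
  i= 8: Z-L = 14 → O
  i= 9: G-A =  6 → G
  i=10: Q-I =  8 → I
  i=11: S-Q =  2 → C
  i=12: C-K = 18 → S
  i=13: Z-L = 14 → O
  i=14: J-D =  6 → G
  i=15: C-U =  8 → I
  i=16: I-G =  2 → C
  i=17: L-T = 18 → S
  i=18: D-P = 14 → O
  i=19: G-A =  6 → G
  i=20: C-U =  8 → I
  i=21: P-N =  2 → C
  i=22: F-N = 18 → S
  i=23: S-E = 14 → O
  i=24: B-V =  6 → G
  i=25: V-N =  8 → I
  i=26: M-K =  2 → C
  i=27: M-U = 18 → S
  shifts repeat with period 5: ICSOG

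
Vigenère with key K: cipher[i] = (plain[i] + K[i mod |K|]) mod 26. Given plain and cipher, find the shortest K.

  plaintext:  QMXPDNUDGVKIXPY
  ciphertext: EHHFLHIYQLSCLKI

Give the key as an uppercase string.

OVKQIU

  i= 0: E-Q = 14 → O
  i= 1: H-M = 21 → V
  i= 2: H-X = 10 → K
  i= 3: F-P = 16 → Q
  i= 4: L-D =  8 → I
  i= 5: H-N = 20 → U
  i= 6: I-U = 14 → O
  i= 7: Y-D = 21 → V
  i= 8: Q-G = 10 → K
  i= 9: L-V = 16 → Q
  i=10: S-K =  8 → I
  i=11: C-I = 20 → U
  i=12: L-X = 14 → O
  i=13: K-P = 21 → V
  i=14: I-Y = 10 → K
  shifts repeat with period 6: OVKQIU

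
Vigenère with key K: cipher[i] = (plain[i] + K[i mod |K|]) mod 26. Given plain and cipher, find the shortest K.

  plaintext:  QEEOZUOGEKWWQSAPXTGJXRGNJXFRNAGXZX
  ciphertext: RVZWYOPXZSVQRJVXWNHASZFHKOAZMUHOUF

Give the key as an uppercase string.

BRVIZU

  i= 0: R-Q =  1 → B
  i= 1: V-E = 17 → R
  i= 2: Z-E = 21 → V
  i= 3: W-O =  8 → I
  i= 4: Y-Z = 25 → Z
  i= 5: O-U = 20 → U
  i= 6: P-O =  1 → B
  i= 7: X-G = 17 → R
  i= 8: Z-E = 21 → V
  i= 9: S-K =  8 → I
  i=10: V-W = 25 → Z
  i=11: Q-W = 20 → U
  i=12: R-Q =  1 → B
  i=13: J-S = 17 → R
  i=14: V-A = 21 → V
  i=15: X-P =  8 → I
  i=16: W-X = 25 → Z
  i=17: N-T = 20 → U
  i=18: H-G =  1 → B
  i=19: A-J = 17 → R
  i=20: S-X = 21 → V
  i=21: Z-R =  8 → I
  i=22: F-G = 25 → Z
  i=23: H-N = 20 → U
  i=24: K-J =  1 → B
  i=25: O-X = 17 → R
  i=26: A-F = 21 → V
  i=27: Z-R =  8 → I
  i=28: M-N = 25 → Z
  i=29: U-A = 20 → U
  i=30: H-G =  1 → B
  i=31: O-X = 17 → R
  i=32: U-Z = 21 → V
  i=33: F-X =  8 → I
  shifts repeat with period 6: BRVIZU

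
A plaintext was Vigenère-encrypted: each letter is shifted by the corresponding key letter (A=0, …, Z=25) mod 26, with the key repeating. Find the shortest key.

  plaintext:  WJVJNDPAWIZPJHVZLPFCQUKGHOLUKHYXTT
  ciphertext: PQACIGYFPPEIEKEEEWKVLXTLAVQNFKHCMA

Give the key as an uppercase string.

THFTVDJF

  i= 0: P-W = 19 → T
  i= 1: Q-J =  7 → H
  i= 2: A-V =  5 → F
  i= 3: C-J = 19 → T
  i= 4: I-N = 21 → V
  i= 5: G-D =  3 → D
  i= 6: Y-P =  9 → J
  i= 7: F-A =  5 → F
  i= 8: P-W = 19 → T
  i= 9: P-I =  7 → H
  i=10: E-Z =  5 → F
  i=11: I-P = 19 → T
  i=12: E-J = 21 → V
  i=13: K-H =  3 → D
  i=14: E-V =  9 → J
  i=15: E-Z =  5 → F
  i=16: E-L = 19 → T
  i=17: W-P =  7 → H
  i=18: K-F =  5 → F
  i=19: V-C = 19 → T
  i=20: L-Q = 21 → V
  i=21: X-U =  3 → D
  i=22: T-K =  9 → J
  i=23: L-G =  5 → F
  i=24: A-H = 19 → T
  i=25: V-O =  7 → H
  i=26: Q-L =  5 → F
  i=27: N-U = 19 → T
  i=28: F-K = 21 → V
  i=29: K-H =  3 → D
  i=30: H-Y =  9 → J
  i=31: C-X =  5 → F
  i=32: M-T = 19 → T
  i=33: A-T =  7 → H
  shifts repeat with period 8: THFTVDJF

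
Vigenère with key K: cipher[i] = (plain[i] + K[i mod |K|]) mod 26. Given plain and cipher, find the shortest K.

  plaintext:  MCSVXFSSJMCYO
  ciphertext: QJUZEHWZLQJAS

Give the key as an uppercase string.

EHC

  i= 0: Q-M =  4 → E
  i= 1: J-C =  7 → H
  i= 2: U-S =  2 → C
  i= 3: Z-V =  4 → E
  i= 4: E-X =  7 → H
  i= 5: H-F =  2 → C
  i= 6: W-S =  4 → E
  i= 7: Z-S =  7 → H
  i= 8: L-J =  2 → C
  i= 9: Q-M =  4 → E
  i=10: J-C =  7 → H
  i=11: A-Y =  2 → C
  i=12: S-O =  4 → E
  shifts repeat with period 3: EHC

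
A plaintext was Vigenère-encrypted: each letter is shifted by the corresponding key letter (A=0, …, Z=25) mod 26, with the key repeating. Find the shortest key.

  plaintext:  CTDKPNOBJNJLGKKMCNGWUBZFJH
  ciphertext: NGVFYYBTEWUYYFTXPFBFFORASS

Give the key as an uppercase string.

LNSVJ

  i= 0: N-C = 11 → L
  i= 1: G-T = 13 → N
  i= 2: V-D = 18 → S
  i= 3: F-K = 21 → V
  i= 4: Y-P =  9 → J
  i= 5: Y-N = 11 → L
  i= 6: B-O = 13 → N
  i= 7: T-B = 18 → S
  i= 8: E-J = 21 → V
  i= 9: W-N =  9 → J
  i=10: U-J = 11 → L
  i=11: Y-L = 13 → N
  i=12: Y-G = 18 → S
  i=13: F-K = 21 → V
  i=14: T-K =  9 → J
  i=15: X-M = 11 → L
  i=16: P-C = 13 → N
  i=17: F-N = 18 → S
  i=18: B-G = 21 → V
  i=19: F-W =  9 → J
  i=20: F-U = 11 → L
  i=21: O-B = 13 → N
  i=22: R-Z = 18 → S
  i=23: A-F = 21 → V
  i=24: S-J =  9 → J
  i=25: S-H = 11 → L
  shifts repeat with period 5: LNSVJ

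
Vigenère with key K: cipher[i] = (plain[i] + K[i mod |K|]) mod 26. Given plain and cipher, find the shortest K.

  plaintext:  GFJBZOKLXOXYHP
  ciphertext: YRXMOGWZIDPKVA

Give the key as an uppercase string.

SMOLP

  i= 0: Y-G = 18 → S
  i= 1: R-F = 12 → M
  i= 2: X-J = 14 → O
  i= 3: M-B = 11 → L
  i= 4: O-Z = 15 → P
  i= 5: G-O = 18 → S
  i= 6: W-K = 12 → M
  i= 7: Z-L = 14 → O
  i= 8: I-X = 11 → L
  i= 9: D-O = 15 → P
  i=10: P-X = 18 → S
  i=11: K-Y = 12 → M
  i=12: V-H = 14 → O
  i=13: A-P = 11 → L
  shifts repeat with period 5: SMOLP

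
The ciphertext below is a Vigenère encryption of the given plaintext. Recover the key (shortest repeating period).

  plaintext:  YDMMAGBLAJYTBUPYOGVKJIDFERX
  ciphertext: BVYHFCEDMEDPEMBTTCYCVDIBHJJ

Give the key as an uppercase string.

DSMVFW

  i= 0: B-Y =  3 → D
  i= 1: V-D = 18 → S
  i= 2: Y-M = 12 → M
  i= 3: H-M = 21 → V
  i= 4: F-A =  5 → F
  i= 5: C-G = 22 → W
  i= 6: E-B =  3 → D
  i= 7: D-L = 18 → S
  i= 8: M-A = 12 → M
  i= 9: E-J = 21 → V
  i=10: D-Y =  5 → F
  i=11: P-T = 22 → W
  i=12: E-B =  3 → D
  i=13: M-U = 18 → S
  i=14: B-P = 12 → M
  i=15: T-Y = 21 → V
  i=16: T-O =  5 → F
  i=17: C-G = 22 → W
  i=18: Y-V =  3 → D
  i=19: C-K = 18 → S
  i=20: V-J = 12 → M
  i=21: D-I = 21 → V
  i=22: I-D =  5 → F
  i=23: B-F = 22 → W
  i=24: H-E =  3 → D
  i=25: J-R = 18 → S
  i=26: J-X = 12 → M
  shifts repeat with period 6: DSMVFW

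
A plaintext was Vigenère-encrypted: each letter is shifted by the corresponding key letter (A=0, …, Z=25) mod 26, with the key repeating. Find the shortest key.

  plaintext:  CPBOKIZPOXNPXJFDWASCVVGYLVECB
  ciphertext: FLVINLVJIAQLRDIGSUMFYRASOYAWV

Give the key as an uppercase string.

  i= 0: F-C =  3 → D
  i= 1: L-P = 22 → W
  i= 2: V-B = 20 → U
  i= 3: I-O = 20 → U
  i= 4: N-K =  3 → D
  i= 5: L-I =  3 → D
  i= 6: V-Z = 22 → W
  i= 7: J-P = 20 → U
  i= 8: I-O = 20 → U
  i= 9: A-X =  3 → D
  i=10: Q-N =  3 → D
  i=11: L-P = 22 → W
  i=12: R-X = 20 → U
  i=13: D-J = 20 → U
  i=14: I-F =  3 → D
  i=15: G-D =  3 → D
  i=16: S-W = 22 → W
  i=17: U-A = 20 → U
  i=18: M-S = 20 → U
  i=19: F-C =  3 → D
  i=20: Y-V =  3 → D
  i=21: R-V = 22 → W
  i=22: A-G = 20 → U
  i=23: S-Y = 20 → U
  i=24: O-L =  3 → D
  i=25: Y-V =  3 → D
  i=26: A-E = 22 → W
  i=27: W-C = 20 → U
  i=28: V-B = 20 → U
  shifts repeat with period 5: DWUUD

DWUUD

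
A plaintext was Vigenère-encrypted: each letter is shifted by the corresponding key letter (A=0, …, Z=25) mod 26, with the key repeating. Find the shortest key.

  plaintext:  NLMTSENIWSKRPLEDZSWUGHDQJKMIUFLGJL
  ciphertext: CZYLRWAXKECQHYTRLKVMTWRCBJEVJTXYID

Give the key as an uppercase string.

  i= 0: C-N = 15 → P
  i= 1: Z-L = 14 → O
  i= 2: Y-M = 12 → M
  i= 3: L-T = 18 → S
  i= 4: R-S = 25 → Z
  i= 5: W-E = 18 → S
  i= 6: A-N = 13 → N
  i= 7: X-I = 15 → P
  i= 8: K-W = 14 → O
  i= 9: E-S = 12 → M
  i=10: C-K = 18 → S
  i=11: Q-R = 25 → Z
  i=12: H-P = 18 → S
  i=13: Y-L = 13 → N
  i=14: T-E = 15 → P
  i=15: R-D = 14 → O
  i=16: L-Z = 12 → M
  i=17: K-S = 18 → S
  i=18: V-W = 25 → Z
  i=19: M-U = 18 → S
  i=20: T-G = 13 → N
  i=21: W-H = 15 → P
  i=22: R-D = 14 → O
  i=23: C-Q = 12 → M
  i=24: B-J = 18 → S
  i=25: J-K = 25 → Z
  i=26: E-M = 18 → S
  i=27: V-I = 13 → N
  i=28: J-U = 15 → P
  i=29: T-F = 14 → O
  i=30: X-L = 12 → M
  i=31: Y-G = 18 → S
  i=32: I-J = 25 → Z
  i=33: D-L = 18 → S
  shifts repeat with period 7: POMSZSN

POMSZSN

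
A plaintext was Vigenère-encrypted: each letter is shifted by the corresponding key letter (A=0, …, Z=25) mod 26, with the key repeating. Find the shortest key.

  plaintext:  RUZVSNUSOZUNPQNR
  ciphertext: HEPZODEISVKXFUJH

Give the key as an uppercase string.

QKQEW

  i= 0: H-R = 16 → Q
  i= 1: E-U = 10 → K
  i= 2: P-Z = 16 → Q
  i= 3: Z-V =  4 → E
  i= 4: O-S = 22 → W
  i= 5: D-N = 16 → Q
  i= 6: E-U = 10 → K
  i= 7: I-S = 16 → Q
  i= 8: S-O =  4 → E
  i= 9: V-Z = 22 → W
  i=10: K-U = 16 → Q
  i=11: X-N = 10 → K
  i=12: F-P = 16 → Q
  i=13: U-Q =  4 → E
  i=14: J-N = 22 → W
  i=15: H-R = 16 → Q
  shifts repeat with period 5: QKQEW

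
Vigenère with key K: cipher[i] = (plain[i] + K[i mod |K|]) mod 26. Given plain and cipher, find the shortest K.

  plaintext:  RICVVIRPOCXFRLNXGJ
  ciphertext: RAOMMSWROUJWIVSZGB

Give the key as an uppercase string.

  i= 0: R-R =  0 → A
  i= 1: A-I = 18 → S
  i= 2: O-C = 12 → M
  i= 3: M-V = 17 → R
  i= 4: M-V = 17 → R
  i= 5: S-I = 10 → K
  i= 6: W-R =  5 → F
  i= 7: R-P =  2 → C
  i= 8: O-O =  0 → A
  i= 9: U-C = 18 → S
  i=10: J-X = 12 → M
  i=11: W-F = 17 → R
  i=12: I-R = 17 → R
  i=13: V-L = 10 → K
  i=14: S-N =  5 → F
  i=15: Z-X =  2 → C
  i=16: G-G =  0 → A
  i=17: B-J = 18 → S
  shifts repeat with period 8: ASMRRKFC

ASMRRKFC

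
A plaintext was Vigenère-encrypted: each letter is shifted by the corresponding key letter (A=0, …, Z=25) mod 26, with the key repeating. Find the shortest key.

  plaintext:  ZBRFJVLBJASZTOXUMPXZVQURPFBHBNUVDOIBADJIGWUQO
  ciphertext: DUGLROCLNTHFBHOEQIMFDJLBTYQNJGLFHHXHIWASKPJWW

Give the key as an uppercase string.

  i= 0: D-Z =  4 → E
  i= 1: U-B = 19 → T
  i= 2: G-R = 15 → P
  i= 3: L-F =  6 → G
  i= 4: R-J =  8 → I
  i= 5: O-V = 19 → T
  i= 6: C-L = 17 → R
  i= 7: L-B = 10 → K
  i= 8: N-J =  4 → E
  i= 9: T-A = 19 → T
  i=10: H-S = 15 → P
  i=11: F-Z =  6 → G
  i=12: B-T =  8 → I
  i=13: H-O = 19 → T
  i=14: O-X = 17 → R
  i=15: E-U = 10 → K
  i=16: Q-M =  4 → E
  i=17: I-P = 19 → T
  i=18: M-X = 15 → P
  i=19: F-Z =  6 → G
  i=20: D-V =  8 → I
  i=21: J-Q = 19 → T
  i=22: L-U = 17 → R
  i=23: B-R = 10 → K
  i=24: T-P =  4 → E
  i=25: Y-F = 19 → T
  i=26: Q-B = 15 → P
  i=27: N-H =  6 → G
  i=28: J-B =  8 → I
  i=29: G-N = 19 → T
  i=30: L-U = 17 → R
  i=31: F-V = 10 → K
  i=32: H-D =  4 → E
  i=33: H-O = 19 → T
  i=34: X-I = 15 → P
  i=35: H-B =  6 → G
  i=36: I-A =  8 → I
  i=37: W-D = 19 → T
  i=38: A-J = 17 → R
  i=39: S-I = 10 → K
  i=40: K-G =  4 → E
  i=41: P-W = 19 → T
  i=42: J-U = 15 → P
  i=43: W-Q =  6 → G
  i=44: W-O =  8 → I
  shifts repeat with period 8: ETPGITRK

ETPGITRK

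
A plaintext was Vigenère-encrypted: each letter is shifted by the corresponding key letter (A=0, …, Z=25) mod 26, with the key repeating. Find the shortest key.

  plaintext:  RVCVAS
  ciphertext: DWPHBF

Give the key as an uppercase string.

MBN

  i= 0: D-R = 12 → M
  i= 1: W-V =  1 → B
  i= 2: P-C = 13 → N
  i= 3: H-V = 12 → M
  i= 4: B-A =  1 → B
  i= 5: F-S = 13 → N
  shifts repeat with period 3: MBN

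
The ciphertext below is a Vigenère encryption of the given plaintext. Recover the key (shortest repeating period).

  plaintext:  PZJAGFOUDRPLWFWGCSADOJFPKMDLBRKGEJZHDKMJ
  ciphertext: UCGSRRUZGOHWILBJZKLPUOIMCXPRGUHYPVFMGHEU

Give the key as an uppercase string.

  i= 0: U-P =  5 → F
  i= 1: C-Z =  3 → D
  i= 2: G-J = 23 → X
  i= 3: S-A = 18 → S
  i= 4: R-G = 11 → L
  i= 5: R-F = 12 → M
  i= 6: U-O =  6 → G
  i= 7: Z-U =  5 → F
  i= 8: G-D =  3 → D
  i= 9: O-R = 23 → X
  i=10: H-P = 18 → S
  i=11: W-L = 11 → L
  i=12: I-W = 12 → M
  i=13: L-F =  6 → G
  i=14: B-W =  5 → F
  i=15: J-G =  3 → D
  i=16: Z-C = 23 → X
  i=17: K-S = 18 → S
  i=18: L-A = 11 → L
  i=19: P-D = 12 → M
  i=20: U-O =  6 → G
  i=21: O-J =  5 → F
  i=22: I-F =  3 → D
  i=23: M-P = 23 → X
  i=24: C-K = 18 → S
  i=25: X-M = 11 → L
  i=26: P-D = 12 → M
  i=27: R-L =  6 → G
  i=28: G-B =  5 → F
  i=29: U-R =  3 → D
  i=30: H-K = 23 → X
  i=31: Y-G = 18 → S
  i=32: P-E = 11 → L
  i=33: V-J = 12 → M
  i=34: F-Z =  6 → G
  i=35: M-H =  5 → F
  i=36: G-D =  3 → D
  i=37: H-K = 23 → X
  i=38: E-M = 18 → S
  i=39: U-J = 11 → L
  shifts repeat with period 7: FDXSLMG

FDXSLMG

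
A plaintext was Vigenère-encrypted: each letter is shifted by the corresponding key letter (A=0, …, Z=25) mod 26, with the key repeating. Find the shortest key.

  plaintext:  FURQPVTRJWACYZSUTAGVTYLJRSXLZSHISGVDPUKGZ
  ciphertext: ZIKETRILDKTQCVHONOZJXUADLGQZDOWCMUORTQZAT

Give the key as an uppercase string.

UOTOEWPU

  i= 0: Z-F = 20 → U
  i= 1: I-U = 14 → O
  i= 2: K-R = 19 → T
  i= 3: E-Q = 14 → O
  i= 4: T-P =  4 → E
  i= 5: R-V = 22 → W
  i= 6: I-T = 15 → P
  i= 7: L-R = 20 → U
  i= 8: D-J = 20 → U
  i= 9: K-W = 14 → O
  i=10: T-A = 19 → T
  i=11: Q-C = 14 → O
  i=12: C-Y =  4 → E
  i=13: V-Z = 22 → W
  i=14: H-S = 15 → P
  i=15: O-U = 20 → U
  i=16: N-T = 20 → U
  i=17: O-A = 14 → O
  i=18: Z-G = 19 → T
  i=19: J-V = 14 → O
  i=20: X-T =  4 → E
  i=21: U-Y = 22 → W
  i=22: A-L = 15 → P
  i=23: D-J = 20 → U
  i=24: L-R = 20 → U
  i=25: G-S = 14 → O
  i=26: Q-X = 19 → T
  i=27: Z-L = 14 → O
  i=28: D-Z =  4 → E
  i=29: O-S = 22 → W
  i=30: W-H = 15 → P
  i=31: C-I = 20 → U
  i=32: M-S = 20 → U
  i=33: U-G = 14 → O
  i=34: O-V = 19 → T
  i=35: R-D = 14 → O
  i=36: T-P =  4 → E
  i=37: Q-U = 22 → W
  i=38: Z-K = 15 → P
  i=39: A-G = 20 → U
  i=40: T-Z = 20 → U
  shifts repeat with period 8: UOTOEWPU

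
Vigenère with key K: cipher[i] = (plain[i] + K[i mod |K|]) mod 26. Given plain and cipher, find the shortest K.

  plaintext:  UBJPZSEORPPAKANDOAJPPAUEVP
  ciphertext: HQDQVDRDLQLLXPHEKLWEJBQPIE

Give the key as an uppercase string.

NPUBWL

  i= 0: H-U = 13 → N
  i= 1: Q-B = 15 → P
  i= 2: D-J = 20 → U
  i= 3: Q-P =  1 → B
  i= 4: V-Z = 22 → W
  i= 5: D-S = 11 → L
  i= 6: R-E = 13 → N
  i= 7: D-O = 15 → P
  i= 8: L-R = 20 → U
  i= 9: Q-P =  1 → B
  i=10: L-P = 22 → W
  i=11: L-A = 11 → L
  i=12: X-K = 13 → N
  i=13: P-A = 15 → P
  i=14: H-N = 20 → U
  i=15: E-D =  1 → B
  i=16: K-O = 22 → W
  i=17: L-A = 11 → L
  i=18: W-J = 13 → N
  i=19: E-P = 15 → P
  i=20: J-P = 20 → U
  i=21: B-A =  1 → B
  i=22: Q-U = 22 → W
  i=23: P-E = 11 → L
  i=24: I-V = 13 → N
  i=25: E-P = 15 → P
  shifts repeat with period 6: NPUBWL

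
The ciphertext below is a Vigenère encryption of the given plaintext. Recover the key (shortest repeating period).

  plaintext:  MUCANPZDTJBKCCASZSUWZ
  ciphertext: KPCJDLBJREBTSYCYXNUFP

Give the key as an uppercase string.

YVAJQWCG

  i= 0: K-M = 24 → Y
  i= 1: P-U = 21 → V
  i= 2: C-C =  0 → A
  i= 3: J-A =  9 → J
  i= 4: D-N = 16 → Q
  i= 5: L-P = 22 → W
  i= 6: B-Z =  2 → C
  i= 7: J-D =  6 → G
  i= 8: R-T = 24 → Y
  i= 9: E-J = 21 → V
  i=10: B-B =  0 → A
  i=11: T-K =  9 → J
  i=12: S-C = 16 → Q
  i=13: Y-C = 22 → W
  i=14: C-A =  2 → C
  i=15: Y-S =  6 → G
  i=16: X-Z = 24 → Y
  i=17: N-S = 21 → V
  i=18: U-U =  0 → A
  i=19: F-W =  9 → J
  i=20: P-Z = 16 → Q
  shifts repeat with period 8: YVAJQWCG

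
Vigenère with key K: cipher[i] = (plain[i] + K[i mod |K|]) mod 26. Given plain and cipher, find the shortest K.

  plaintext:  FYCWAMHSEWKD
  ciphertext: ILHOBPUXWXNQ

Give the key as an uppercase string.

  i= 0: I-F =  3 → D
  i= 1: L-Y = 13 → N
  i= 2: H-C =  5 → F
  i= 3: O-W = 18 → S
  i= 4: B-A =  1 → B
  i= 5: P-M =  3 → D
  i= 6: U-H = 13 → N
  i= 7: X-S =  5 → F
  i= 8: W-E = 18 → S
  i= 9: X-W =  1 → B
  i=10: N-K =  3 → D
  i=11: Q-D = 13 → N
  shifts repeat with period 5: DNFSB

DNFSB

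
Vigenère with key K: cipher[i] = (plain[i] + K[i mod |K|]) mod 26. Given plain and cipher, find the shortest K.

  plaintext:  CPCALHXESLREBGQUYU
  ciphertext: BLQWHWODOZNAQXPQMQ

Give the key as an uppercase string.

  i= 0: B-C = 25 → Z
  i= 1: L-P = 22 → W
  i= 2: Q-C = 14 → O
  i= 3: W-A = 22 → W
  i= 4: H-L = 22 → W
  i= 5: W-H = 15 → P
  i= 6: O-X = 17 → R
  i= 7: D-E = 25 → Z
  i= 8: O-S = 22 → W
  i= 9: Z-L = 14 → O
  i=10: N-R = 22 → W
  i=11: A-E = 22 → W
  i=12: Q-B = 15 → P
  i=13: X-G = 17 → R
  i=14: P-Q = 25 → Z
  i=15: Q-U = 22 → W
  i=16: M-Y = 14 → O
  i=17: Q-U = 22 → W
  shifts repeat with period 7: ZWOWWPR

ZWOWWPR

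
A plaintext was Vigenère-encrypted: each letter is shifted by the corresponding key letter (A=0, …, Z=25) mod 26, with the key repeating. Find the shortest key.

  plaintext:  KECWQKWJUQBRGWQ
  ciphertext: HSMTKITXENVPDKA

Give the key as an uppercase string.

XOKXUY

  i= 0: H-K = 23 → X
  i= 1: S-E = 14 → O
  i= 2: M-C = 10 → K
  i= 3: T-W = 23 → X
  i= 4: K-Q = 20 → U
  i= 5: I-K = 24 → Y
  i= 6: T-W = 23 → X
  i= 7: X-J = 14 → O
  i= 8: E-U = 10 → K
  i= 9: N-Q = 23 → X
  i=10: V-B = 20 → U
  i=11: P-R = 24 → Y
  i=12: D-G = 23 → X
  i=13: K-W = 14 → O
  i=14: A-Q = 10 → K
  shifts repeat with period 6: XOKXUY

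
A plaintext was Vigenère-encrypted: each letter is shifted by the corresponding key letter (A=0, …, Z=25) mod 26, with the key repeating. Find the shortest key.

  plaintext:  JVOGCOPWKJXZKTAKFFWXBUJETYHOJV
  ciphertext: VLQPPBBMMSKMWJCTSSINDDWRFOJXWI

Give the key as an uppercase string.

MQCJNN

  i= 0: V-J = 12 → M
  i= 1: L-V = 16 → Q
  i= 2: Q-O =  2 → C
  i= 3: P-G =  9 → J
  i= 4: P-C = 13 → N
  i= 5: B-O = 13 → N
  i= 6: B-P = 12 → M
  i= 7: M-W = 16 → Q
  i= 8: M-K =  2 → C
  i= 9: S-J =  9 → J
  i=10: K-X = 13 → N
  i=11: M-Z = 13 → N
  i=12: W-K = 12 → M
  i=13: J-T = 16 → Q
  i=14: C-A =  2 → C
  i=15: T-K =  9 → J
  i=16: S-F = 13 → N
  i=17: S-F = 13 → N
  i=18: I-W = 12 → M
  i=19: N-X = 16 → Q
  i=20: D-B =  2 → C
  i=21: D-U =  9 → J
  i=22: W-J = 13 → N
  i=23: R-E = 13 → N
  i=24: F-T = 12 → M
  i=25: O-Y = 16 → Q
  i=26: J-H =  2 → C
  i=27: X-O =  9 → J
  i=28: W-J = 13 → N
  i=29: I-V = 13 → N
  shifts repeat with period 6: MQCJNN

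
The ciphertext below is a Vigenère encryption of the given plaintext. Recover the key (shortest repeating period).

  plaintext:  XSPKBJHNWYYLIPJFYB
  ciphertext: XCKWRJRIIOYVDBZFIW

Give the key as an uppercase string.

  i= 0: X-X =  0 → A
  i= 1: C-S = 10 → K
  i= 2: K-P = 21 → V
  i= 3: W-K = 12 → M
  i= 4: R-B = 16 → Q
  i= 5: J-J =  0 → A
  i= 6: R-H = 10 → K
  i= 7: I-N = 21 → V
  i= 8: I-W = 12 → M
  i= 9: O-Y = 16 → Q
  i=10: Y-Y =  0 → A
  i=11: V-L = 10 → K
  i=12: D-I = 21 → V
  i=13: B-P = 12 → M
  i=14: Z-J = 16 → Q
  i=15: F-F =  0 → A
  i=16: I-Y = 10 → K
  i=17: W-B = 21 → V
  shifts repeat with period 5: AKVMQ

AKVMQ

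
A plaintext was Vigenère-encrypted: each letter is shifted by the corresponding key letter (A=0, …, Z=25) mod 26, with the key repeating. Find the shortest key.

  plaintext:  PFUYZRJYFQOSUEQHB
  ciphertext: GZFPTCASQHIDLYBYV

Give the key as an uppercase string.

  i= 0: G-P = 17 → R
  i= 1: Z-F = 20 → U
  i= 2: F-U = 11 → L
  i= 3: P-Y = 17 → R
  i= 4: T-Z = 20 → U
  i= 5: C-R = 11 → L
  i= 6: A-J = 17 → R
  i= 7: S-Y = 20 → U
  i= 8: Q-F = 11 → L
  i= 9: H-Q = 17 → R
  i=10: I-O = 20 → U
  i=11: D-S = 11 → L
  i=12: L-U = 17 → R
  i=13: Y-E = 20 → U
  i=14: B-Q = 11 → L
  i=15: Y-H = 17 → R
  i=16: V-B = 20 → U
  shifts repeat with period 3: RUL

RUL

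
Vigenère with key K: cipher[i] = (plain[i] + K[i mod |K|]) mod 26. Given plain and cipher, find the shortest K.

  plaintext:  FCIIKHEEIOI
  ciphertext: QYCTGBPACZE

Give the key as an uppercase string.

  i= 0: Q-F = 11 → L
  i= 1: Y-C = 22 → W
  i= 2: C-I = 20 → U
  i= 3: T-I = 11 → L
  i= 4: G-K = 22 → W
  i= 5: B-H = 20 → U
  i= 6: P-E = 11 → L
  i= 7: A-E = 22 → W
  i= 8: C-I = 20 → U
  i= 9: Z-O = 11 → L
  i=10: E-I = 22 → W
  shifts repeat with period 3: LWU

LWU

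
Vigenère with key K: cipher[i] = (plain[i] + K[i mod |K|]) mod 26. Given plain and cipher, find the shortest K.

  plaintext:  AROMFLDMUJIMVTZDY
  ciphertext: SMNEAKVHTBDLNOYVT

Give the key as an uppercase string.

  i= 0: S-A = 18 → S
  i= 1: M-R = 21 → V
  i= 2: N-O = 25 → Z
  i= 3: E-M = 18 → S
  i= 4: A-F = 21 → V
  i= 5: K-L = 25 → Z
  i= 6: V-D = 18 → S
  i= 7: H-M = 21 → V
  i= 8: T-U = 25 → Z
  i= 9: B-J = 18 → S
  i=10: D-I = 21 → V
  i=11: L-M = 25 → Z
  i=12: N-V = 18 → S
  i=13: O-T = 21 → V
  i=14: Y-Z = 25 → Z
  i=15: V-D = 18 → S
  i=16: T-Y = 21 → V
  shifts repeat with period 3: SVZ

SVZ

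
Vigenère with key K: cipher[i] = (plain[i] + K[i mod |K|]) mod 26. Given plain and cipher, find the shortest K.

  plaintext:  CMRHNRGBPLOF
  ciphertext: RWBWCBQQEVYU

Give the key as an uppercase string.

  i= 0: R-C = 15 → P
  i= 1: W-M = 10 → K
  i= 2: B-R = 10 → K
  i= 3: W-H = 15 → P
  i= 4: C-N = 15 → P
  i= 5: B-R = 10 → K
  i= 6: Q-G = 10 → K
  i= 7: Q-B = 15 → P
  i= 8: E-P = 15 → P
  i= 9: V-L = 10 → K
  i=10: Y-O = 10 → K
  i=11: U-F = 15 → P
  shifts repeat with period 4: PKKP

PKKP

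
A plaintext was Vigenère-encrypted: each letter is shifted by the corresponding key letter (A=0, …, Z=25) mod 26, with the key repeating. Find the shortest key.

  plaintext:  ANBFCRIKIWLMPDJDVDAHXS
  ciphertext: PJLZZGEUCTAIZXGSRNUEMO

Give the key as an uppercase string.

PWKUX

  i= 0: P-A = 15 → P
  i= 1: J-N = 22 → W
  i= 2: L-B = 10 → K
  i= 3: Z-F = 20 → U
  i= 4: Z-C = 23 → X
  i= 5: G-R = 15 → P
  i= 6: E-I = 22 → W
  i= 7: U-K = 10 → K
  i= 8: C-I = 20 → U
  i= 9: T-W = 23 → X
  i=10: A-L = 15 → P
  i=11: I-M = 22 → W
  i=12: Z-P = 10 → K
  i=13: X-D = 20 → U
  i=14: G-J = 23 → X
  i=15: S-D = 15 → P
  i=16: R-V = 22 → W
  i=17: N-D = 10 → K
  i=18: U-A = 20 → U
  i=19: E-H = 23 → X
  i=20: M-X = 15 → P
  i=21: O-S = 22 → W
  shifts repeat with period 5: PWKUX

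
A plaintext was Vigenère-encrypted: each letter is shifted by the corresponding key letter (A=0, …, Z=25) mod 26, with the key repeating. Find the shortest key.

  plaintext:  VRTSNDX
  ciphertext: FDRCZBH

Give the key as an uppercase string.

KMY

  i= 0: F-V = 10 → K
  i= 1: D-R = 12 → M
  i= 2: R-T = 24 → Y
  i= 3: C-S = 10 → K
  i= 4: Z-N = 12 → M
  i= 5: B-D = 24 → Y
  i= 6: H-X = 10 → K
  shifts repeat with period 3: KMY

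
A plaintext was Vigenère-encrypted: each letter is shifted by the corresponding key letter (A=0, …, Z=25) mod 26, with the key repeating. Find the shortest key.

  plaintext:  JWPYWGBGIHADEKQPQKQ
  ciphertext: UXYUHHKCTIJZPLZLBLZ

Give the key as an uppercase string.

  i= 0: U-J = 11 → L
  i= 1: X-W =  1 → B
  i= 2: Y-P =  9 → J
  i= 3: U-Y = 22 → W
  i= 4: H-W = 11 → L
  i= 5: H-G =  1 → B
  i= 6: K-B =  9 → J
  i= 7: C-G = 22 → W
  i= 8: T-I = 11 → L
  i= 9: I-H =  1 → B
  i=10: J-A =  9 → J
  i=11: Z-D = 22 → W
  i=12: P-E = 11 → L
  i=13: L-K =  1 → B
  i=14: Z-Q =  9 → J
  i=15: L-P = 22 → W
  i=16: B-Q = 11 → L
  i=17: L-K =  1 → B
  i=18: Z-Q =  9 → J
  shifts repeat with period 4: LBJW

LBJW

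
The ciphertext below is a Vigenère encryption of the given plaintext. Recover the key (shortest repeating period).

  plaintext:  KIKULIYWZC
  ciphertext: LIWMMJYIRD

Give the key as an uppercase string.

  i= 0: L-K =  1 → B
  i= 1: I-I =  0 → A
  i= 2: W-K = 12 → M
  i= 3: M-U = 18 → S
  i= 4: M-L =  1 → B
  i= 5: J-I =  1 → B
  i= 6: Y-Y =  0 → A
  i= 7: I-W = 12 → M
  i= 8: R-Z = 18 → S
  i= 9: D-C =  1 → B
  shifts repeat with period 5: BAMSB

BAMSB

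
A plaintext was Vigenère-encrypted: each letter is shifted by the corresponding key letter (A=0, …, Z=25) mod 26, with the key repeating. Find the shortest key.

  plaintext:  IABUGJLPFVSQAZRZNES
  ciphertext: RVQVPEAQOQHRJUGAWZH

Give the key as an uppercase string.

  i= 0: R-I =  9 → J
  i= 1: V-A = 21 → V
  i= 2: Q-B = 15 → P
  i= 3: V-U =  1 → B
  i= 4: P-G =  9 → J
  i= 5: E-J = 21 → V
  i= 6: A-L = 15 → P
  i= 7: Q-P =  1 → B
  i= 8: O-F =  9 → J
  i= 9: Q-V = 21 → V
  i=10: H-S = 15 → P
  i=11: R-Q =  1 → B
  i=12: J-A =  9 → J
  i=13: U-Z = 21 → V
  i=14: G-R = 15 → P
  i=15: A-Z =  1 → B
  i=16: W-N =  9 → J
  i=17: Z-E = 21 → V
  i=18: H-S = 15 → P
  shifts repeat with period 4: JVPB

JVPB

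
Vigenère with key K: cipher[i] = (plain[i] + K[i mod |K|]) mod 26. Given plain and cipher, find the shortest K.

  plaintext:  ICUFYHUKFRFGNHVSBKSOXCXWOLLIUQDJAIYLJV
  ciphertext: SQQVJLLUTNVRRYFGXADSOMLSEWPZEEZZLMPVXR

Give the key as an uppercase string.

  i= 0: S-I = 10 → K
  i= 1: Q-C = 14 → O
  i= 2: Q-U = 22 → W
  i= 3: V-F = 16 → Q
  i= 4: J-Y = 11 → L
  i= 5: L-H =  4 → E
  i= 6: L-U = 17 → R
  i= 7: U-K = 10 → K
  i= 8: T-F = 14 → O
  i= 9: N-R = 22 → W
  i=10: V-F = 16 → Q
  i=11: R-G = 11 → L
  i=12: R-N =  4 → E
  i=13: Y-H = 17 → R
  i=14: F-V = 10 → K
  i=15: G-S = 14 → O
  i=16: X-B = 22 → W
  i=17: A-K = 16 → Q
  i=18: D-S = 11 → L
  i=19: S-O =  4 → E
  i=20: O-X = 17 → R
  i=21: M-C = 10 → K
  i=22: L-X = 14 → O
  i=23: S-W = 22 → W
  i=24: E-O = 16 → Q
  i=25: W-L = 11 → L
  i=26: P-L =  4 → E
  i=27: Z-I = 17 → R
  i=28: E-U = 10 → K
  i=29: E-Q = 14 → O
  i=30: Z-D = 22 → W
  i=31: Z-J = 16 → Q
  i=32: L-A = 11 → L
  i=33: M-I =  4 → E
  i=34: P-Y = 17 → R
  i=35: V-L = 10 → K
  i=36: X-J = 14 → O
  i=37: R-V = 22 → W
  shifts repeat with period 7: KOWQLER

KOWQLER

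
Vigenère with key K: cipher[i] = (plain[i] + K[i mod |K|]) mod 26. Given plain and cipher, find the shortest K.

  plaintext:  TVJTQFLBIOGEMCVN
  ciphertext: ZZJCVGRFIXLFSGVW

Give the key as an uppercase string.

GEAJFB

  i= 0: Z-T =  6 → G
  i= 1: Z-V =  4 → E
  i= 2: J-J =  0 → A
  i= 3: C-T =  9 → J
  i= 4: V-Q =  5 → F
  i= 5: G-F =  1 → B
  i= 6: R-L =  6 → G
  i= 7: F-B =  4 → E
  i= 8: I-I =  0 → A
  i= 9: X-O =  9 → J
  i=10: L-G =  5 → F
  i=11: F-E =  1 → B
  i=12: S-M =  6 → G
  i=13: G-C =  4 → E
  i=14: V-V =  0 → A
  i=15: W-N =  9 → J
  shifts repeat with period 6: GEAJFB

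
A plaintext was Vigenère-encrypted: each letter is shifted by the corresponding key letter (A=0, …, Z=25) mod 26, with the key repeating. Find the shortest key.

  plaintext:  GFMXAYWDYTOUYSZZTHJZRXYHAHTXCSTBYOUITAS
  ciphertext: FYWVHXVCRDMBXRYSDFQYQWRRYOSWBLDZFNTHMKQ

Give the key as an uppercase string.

  i= 0: F-G = 25 → Z
  i= 1: Y-F = 19 → T
  i= 2: W-M = 10 → K
  i= 3: V-X = 24 → Y
  i= 4: H-A =  7 → H
  i= 5: X-Y = 25 → Z
  i= 6: V-W = 25 → Z
  i= 7: C-D = 25 → Z
  i= 8: R-Y = 19 → T
  i= 9: D-T = 10 → K
  i=10: M-O = 24 → Y
  i=11: B-U =  7 → H
  i=12: X-Y = 25 → Z
  i=13: R-S = 25 → Z
  i=14: Y-Z = 25 → Z
  i=15: S-Z = 19 → T
  i=16: D-T = 10 → K
  i=17: F-H = 24 → Y
  i=18: Q-J =  7 → H
  i=19: Y-Z = 25 → Z
  i=20: Q-R = 25 → Z
  i=21: W-X = 25 → Z
  i=22: R-Y = 19 → T
  i=23: R-H = 10 → K
  i=24: Y-A = 24 → Y
  i=25: O-H =  7 → H
  i=26: S-T = 25 → Z
  i=27: W-X = 25 → Z
  i=28: B-C = 25 → Z
  i=29: L-S = 19 → T
  i=30: D-T = 10 → K
  i=31: Z-B = 24 → Y
  i=32: F-Y =  7 → H
  i=33: N-O = 25 → Z
  i=34: T-U = 25 → Z
  i=35: H-I = 25 → Z
  i=36: M-T = 19 → T
  i=37: K-A = 10 → K
  i=38: Q-S = 24 → Y
  shifts repeat with period 7: ZTKYHZZ

ZTKYHZZ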